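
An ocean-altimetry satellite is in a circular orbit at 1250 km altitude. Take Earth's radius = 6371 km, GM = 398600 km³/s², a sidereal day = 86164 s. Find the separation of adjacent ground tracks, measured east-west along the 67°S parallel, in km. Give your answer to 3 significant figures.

Semi-major axis a = 6371 + 1250 = 7621 km. Period T = 2π√(a³/μ) = 2π√(7621³/398600) = 6621.1 s = 110.35 min.
Node shift per orbit = (6621.1/86164) × 360° = 27.66°.
Equatorial spacing = 27.66 × 111.2 km/° = 3076 km.
At 67° latitude, spacing = 3076 × cos(67°) = 1202 km.

1200 km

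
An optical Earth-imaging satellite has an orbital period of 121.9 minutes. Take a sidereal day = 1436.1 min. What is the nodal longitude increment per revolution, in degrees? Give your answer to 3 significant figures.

30.6°

T = 121.9 min = 7314.0 s.
During one orbit Earth rotates (7314.0 / 86166) × 360° = 30.56°.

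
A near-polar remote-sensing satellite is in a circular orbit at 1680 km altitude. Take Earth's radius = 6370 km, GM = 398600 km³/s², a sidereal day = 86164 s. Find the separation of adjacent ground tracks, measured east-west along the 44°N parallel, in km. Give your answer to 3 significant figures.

2400 km

Semi-major axis a = 6370 + 1680 = 8050 km. Period T = 2π√(a³/μ) = 2π√(8050³/398600) = 7187.9 s = 119.80 min.
Node shift per orbit = (7187.9/86164) × 360° = 30.03°.
Equatorial spacing = 30.03 × 111.2 km/° = 3339 km.
At 44° latitude, spacing = 3339 × cos(44°) = 2402 km.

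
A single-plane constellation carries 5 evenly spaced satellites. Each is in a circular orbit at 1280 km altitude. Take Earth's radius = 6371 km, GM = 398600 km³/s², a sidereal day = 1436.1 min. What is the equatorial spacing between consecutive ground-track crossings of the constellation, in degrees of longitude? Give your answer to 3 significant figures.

Semi-major axis a = 6371 + 1280 = 7651 km. Period T = 2π√(a³/μ) = 2π√(7651³/398600) = 6660.2 s = 111.00 min.
Single-satellite node shift = (6660.2/86166) × 360° = 27.83°.
With 5 satellites evenly phased, successive equator crossings are 27.83/5 = 5.565° apart.

5.57°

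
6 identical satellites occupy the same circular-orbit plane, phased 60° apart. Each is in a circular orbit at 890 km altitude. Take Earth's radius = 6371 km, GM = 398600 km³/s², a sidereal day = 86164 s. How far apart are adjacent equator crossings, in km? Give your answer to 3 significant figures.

477 km

Semi-major axis a = 6371 + 890 = 7261 km. Period T = 2π√(a³/μ) = 2π√(7261³/398600) = 6157.5 s = 102.63 min.
Single-satellite node shift = (6157.5/86164) × 360° = 25.73°.
With 6 satellites evenly phased, successive equator crossings are 25.73/6 = 4.288° apart.
That is 4.288 × 111.2 = 477 km at the equator.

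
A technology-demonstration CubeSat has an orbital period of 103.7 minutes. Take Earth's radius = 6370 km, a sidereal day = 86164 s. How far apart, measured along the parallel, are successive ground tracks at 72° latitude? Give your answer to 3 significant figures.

893 km

T = 103.7 min = 6222.0 s.
Node shift per orbit = (6222.0/86164) × 360° = 26.00°.
Equatorial spacing = 26.00 × 111.2 km/° = 2890 km.
At 72° latitude, spacing = 2890 × cos(72°) = 893 km.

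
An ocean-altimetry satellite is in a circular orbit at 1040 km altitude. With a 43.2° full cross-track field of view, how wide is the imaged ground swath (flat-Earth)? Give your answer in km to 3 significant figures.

Half-angle = 43.2°/2 = 21.6°.
Swath width ≈ 2h·tan(θ/2) = 2 × 1040 × tan(21.6°) = 823.5 km.

824 km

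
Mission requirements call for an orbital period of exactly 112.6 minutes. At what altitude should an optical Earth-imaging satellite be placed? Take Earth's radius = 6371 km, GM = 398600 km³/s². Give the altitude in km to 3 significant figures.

1350 km

T = 112.6 min = 6756.0 s.
From T = 2π√(a³/μ): a = (μ T²/4π²)^(1/3) = (398600 × 6756.0² / 4π²)^(1/3) = 7724 km.
Altitude h = a − R = 7724 − 6371 = 1353 km.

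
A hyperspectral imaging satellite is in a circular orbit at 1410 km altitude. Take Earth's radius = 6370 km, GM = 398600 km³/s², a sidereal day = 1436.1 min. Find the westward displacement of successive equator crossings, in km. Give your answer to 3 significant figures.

Semi-major axis a = 6370 + 1410 = 7780 km. Period T = 2π√(a³/μ) = 2π√(7780³/398600) = 6829.4 s = 113.82 min.
During one orbit Earth rotates (6829.4 / 86166) × 360° = 28.53°.
At the equator that is 28.53° × (2π·6370/360) km/° = 28.53 × 111.2 = 3172 km.

3170 km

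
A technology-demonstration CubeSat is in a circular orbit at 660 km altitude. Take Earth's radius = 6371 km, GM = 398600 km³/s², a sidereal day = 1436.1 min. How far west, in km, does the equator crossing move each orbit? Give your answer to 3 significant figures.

2730 km

Semi-major axis a = 6371 + 660 = 7031 km. Period T = 2π√(a³/μ) = 2π√(7031³/398600) = 5867.3 s = 97.79 min.
During one orbit Earth rotates (5867.3 / 86166) × 360° = 24.51°.
At the equator that is 24.51° × (2π·6371/360) km/° = 24.51 × 111.2 = 2726 km.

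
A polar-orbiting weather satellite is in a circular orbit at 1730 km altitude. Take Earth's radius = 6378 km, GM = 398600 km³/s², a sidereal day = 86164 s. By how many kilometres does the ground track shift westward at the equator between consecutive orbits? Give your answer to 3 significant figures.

Semi-major axis a = 6378 + 1730 = 8108 km. Period T = 2π√(a³/μ) = 2π√(8108³/398600) = 7265.8 s = 121.10 min.
During one orbit Earth rotates (7265.8 / 86164) × 360° = 30.36°.
At the equator that is 30.36° × (2π·6378/360) km/° = 30.36 × 111.3 = 3379 km.

3380 km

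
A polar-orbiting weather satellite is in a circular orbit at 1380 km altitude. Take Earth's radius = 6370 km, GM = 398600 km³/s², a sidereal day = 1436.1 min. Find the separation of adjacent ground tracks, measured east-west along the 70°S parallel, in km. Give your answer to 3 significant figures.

1080 km

Semi-major axis a = 6370 + 1380 = 7750 km. Period T = 2π√(a³/μ) = 2π√(7750³/398600) = 6789.9 s = 113.17 min.
Node shift per orbit = (6789.9/86166) × 360° = 28.37°.
Equatorial spacing = 28.37 × 111.2 km/° = 3154 km.
At 70° latitude, spacing = 3154 × cos(70°) = 1079 km.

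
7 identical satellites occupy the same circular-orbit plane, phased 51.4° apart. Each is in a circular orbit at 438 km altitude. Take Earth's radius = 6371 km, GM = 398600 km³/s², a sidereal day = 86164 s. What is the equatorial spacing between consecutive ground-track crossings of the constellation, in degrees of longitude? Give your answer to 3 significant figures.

Semi-major axis a = 6371 + 438 = 6809 km. Period T = 2π√(a³/μ) = 2π√(6809³/398600) = 5591.6 s = 93.19 min.
Single-satellite node shift = (5591.6/86164) × 360° = 23.36°.
With 7 satellites evenly phased, successive equator crossings are 23.36/7 = 3.337° apart.

3.34°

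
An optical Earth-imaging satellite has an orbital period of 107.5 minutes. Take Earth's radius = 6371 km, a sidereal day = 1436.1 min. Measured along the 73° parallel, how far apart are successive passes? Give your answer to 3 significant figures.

T = 107.5 min = 6450.0 s.
Node shift per orbit = (6450.0/86166) × 360° = 26.95°.
Equatorial spacing = 26.95 × 111.2 km/° = 2996 km.
At 73° latitude, spacing = 2996 × cos(73°) = 876 km.

876 km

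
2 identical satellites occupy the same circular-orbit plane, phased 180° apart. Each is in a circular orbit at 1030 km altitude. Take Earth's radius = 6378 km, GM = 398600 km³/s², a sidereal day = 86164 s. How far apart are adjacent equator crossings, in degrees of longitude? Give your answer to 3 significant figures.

Semi-major axis a = 6378 + 1030 = 7408 km. Period T = 2π√(a³/μ) = 2π√(7408³/398600) = 6345.5 s = 105.76 min.
Single-satellite node shift = (6345.5/86164) × 360° = 26.51°.
With 2 satellites evenly phased, successive equator crossings are 26.51/2 = 13.256° apart.

13.3°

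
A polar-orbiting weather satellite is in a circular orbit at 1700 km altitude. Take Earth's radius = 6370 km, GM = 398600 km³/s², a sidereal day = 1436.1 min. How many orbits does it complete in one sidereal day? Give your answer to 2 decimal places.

11.94

Semi-major axis a = 6370 + 1700 = 8070 km. Period T = 2π√(a³/μ) = 2π√(8070³/398600) = 7214.8 s = 120.25 min.
Orbits per sidereal day = 86166 / 7214.8 = 11.943.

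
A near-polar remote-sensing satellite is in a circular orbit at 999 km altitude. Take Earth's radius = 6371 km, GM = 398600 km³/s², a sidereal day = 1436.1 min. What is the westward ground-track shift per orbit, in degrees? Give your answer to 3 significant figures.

Semi-major axis a = 6371 + 999 = 7370 km. Period T = 2π√(a³/μ) = 2π√(7370³/398600) = 6296.7 s = 104.94 min.
During one orbit Earth rotates (6296.7 / 86166) × 360° = 26.31°.

26.3°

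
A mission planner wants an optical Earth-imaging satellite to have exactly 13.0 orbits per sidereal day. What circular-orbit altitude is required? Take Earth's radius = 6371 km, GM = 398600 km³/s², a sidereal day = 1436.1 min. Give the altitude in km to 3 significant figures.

1260 km

Required period T = 86166 / 13.0 = 6628.2 s.
From T = 2π√(a³/μ): a = (μ T²/4π²)^(1/3) = (398600 × 6628.2² / 4π²)^(1/3) = 7626 km.
Altitude h = a − R = 7626 − 6371 = 1255 km.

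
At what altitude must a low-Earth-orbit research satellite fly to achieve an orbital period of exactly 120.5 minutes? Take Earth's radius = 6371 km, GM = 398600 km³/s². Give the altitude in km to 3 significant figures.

1710 km

T = 120.5 min = 7230.0 s.
From T = 2π√(a³/μ): a = (μ T²/4π²)^(1/3) = (398600 × 7230.0² / 4π²)^(1/3) = 8081 km.
Altitude h = a − R = 8081 − 6371 = 1710 km.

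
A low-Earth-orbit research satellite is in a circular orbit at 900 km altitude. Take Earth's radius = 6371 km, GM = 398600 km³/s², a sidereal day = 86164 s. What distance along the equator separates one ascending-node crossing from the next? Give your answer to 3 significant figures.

2870 km

Semi-major axis a = 6371 + 900 = 7271 km. Period T = 2π√(a³/μ) = 2π√(7271³/398600) = 6170.2 s = 102.84 min.
During one orbit Earth rotates (6170.2 / 86164) × 360° = 25.78°.
At the equator that is 25.78° × (2π·6371/360) km/° = 25.78 × 111.2 = 2867 km.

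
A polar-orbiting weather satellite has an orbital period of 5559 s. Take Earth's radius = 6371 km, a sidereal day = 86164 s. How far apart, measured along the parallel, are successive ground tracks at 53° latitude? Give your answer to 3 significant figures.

Node shift per orbit = (5559.0/86164) × 360° = 23.23°.
Equatorial spacing = 23.23 × 111.2 km/° = 2583 km.
At 53° latitude, spacing = 2583 × cos(53°) = 1554 km.

1550 km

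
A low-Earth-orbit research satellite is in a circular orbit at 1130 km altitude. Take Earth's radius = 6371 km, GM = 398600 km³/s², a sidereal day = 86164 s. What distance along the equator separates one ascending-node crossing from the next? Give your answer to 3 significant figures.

3000 km

Semi-major axis a = 6371 + 1130 = 7501 km. Period T = 2π√(a³/μ) = 2π√(7501³/398600) = 6465.3 s = 107.76 min.
During one orbit Earth rotates (6465.3 / 86164) × 360° = 27.01°.
At the equator that is 27.01° × (2π·6371/360) km/° = 27.01 × 111.2 = 3004 km.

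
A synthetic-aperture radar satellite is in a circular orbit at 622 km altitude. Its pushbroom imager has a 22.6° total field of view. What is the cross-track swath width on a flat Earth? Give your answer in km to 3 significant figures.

249 km

Half-angle = 22.6°/2 = 11.3°.
Swath width ≈ 2h·tan(θ/2) = 2 × 622 × tan(11.3°) = 248.6 km.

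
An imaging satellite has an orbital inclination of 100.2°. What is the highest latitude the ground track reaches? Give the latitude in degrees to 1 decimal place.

79.8°

Retrograde orbit: the ground track reaches ±(180° − i) = ±(180 − 100.2) = ±79.8°.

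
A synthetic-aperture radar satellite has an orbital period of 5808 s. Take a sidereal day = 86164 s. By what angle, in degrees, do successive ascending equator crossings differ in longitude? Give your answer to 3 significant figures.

24.3°

During one orbit Earth rotates (5808.0 / 86164) × 360° = 24.27°.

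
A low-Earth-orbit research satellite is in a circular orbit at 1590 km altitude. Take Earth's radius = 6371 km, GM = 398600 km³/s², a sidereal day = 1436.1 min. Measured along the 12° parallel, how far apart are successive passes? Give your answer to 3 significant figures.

3210 km

Semi-major axis a = 6371 + 1590 = 7961 km. Period T = 2π√(a³/μ) = 2π√(7961³/398600) = 7069.1 s = 117.82 min.
Node shift per orbit = (7069.1/86166) × 360° = 29.53°.
Equatorial spacing = 29.53 × 111.2 km/° = 3284 km.
At 12° latitude, spacing = 3284 × cos(12°) = 3212 km.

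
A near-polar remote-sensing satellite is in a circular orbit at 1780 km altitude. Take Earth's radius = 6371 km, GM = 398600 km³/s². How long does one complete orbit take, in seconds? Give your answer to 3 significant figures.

Semi-major axis a = 6371 + 1780 = 8151 km. Period T = 2π√(a³/μ) = 2π√(8151³/398600) = 7323.6 s = 122.06 min.

7320 seconds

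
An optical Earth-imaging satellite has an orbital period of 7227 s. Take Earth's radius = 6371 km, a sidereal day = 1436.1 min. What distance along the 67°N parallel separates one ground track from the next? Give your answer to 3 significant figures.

1310 km

Node shift per orbit = (7227.0/86166) × 360° = 30.19°.
Equatorial spacing = 30.19 × 111.2 km/° = 3357 km.
At 67° latitude, spacing = 3357 × cos(67°) = 1312 km.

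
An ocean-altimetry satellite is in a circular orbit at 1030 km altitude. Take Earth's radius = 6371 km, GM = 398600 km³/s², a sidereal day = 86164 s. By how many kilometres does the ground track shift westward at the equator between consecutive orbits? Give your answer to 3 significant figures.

2940 km

Semi-major axis a = 6371 + 1030 = 7401 km. Period T = 2π√(a³/μ) = 2π√(7401³/398600) = 6336.5 s = 105.61 min.
During one orbit Earth rotates (6336.5 / 86164) × 360° = 26.47°.
At the equator that is 26.47° × (2π·6371/360) km/° = 26.47 × 111.2 = 2944 km.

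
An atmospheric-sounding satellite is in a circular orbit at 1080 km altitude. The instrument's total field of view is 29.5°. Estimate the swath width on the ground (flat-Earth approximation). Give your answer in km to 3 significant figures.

569 km

Half-angle = 29.5°/2 = 14.75°.
Swath width ≈ 2h·tan(θ/2) = 2 × 1080 × tan(14.75°) = 568.7 km.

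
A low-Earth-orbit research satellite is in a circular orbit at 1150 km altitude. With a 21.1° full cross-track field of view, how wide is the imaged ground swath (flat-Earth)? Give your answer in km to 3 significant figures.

Half-angle = 21.1°/2 = 10.55°.
Swath width ≈ 2h·tan(θ/2) = 2 × 1150 × tan(10.55°) = 428.4 km.

428 km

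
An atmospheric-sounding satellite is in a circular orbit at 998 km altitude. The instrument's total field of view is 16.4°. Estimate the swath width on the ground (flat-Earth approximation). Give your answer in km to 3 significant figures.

Half-angle = 16.4°/2 = 8.2°.
Swath width ≈ 2h·tan(θ/2) = 2 × 998 × tan(8.2°) = 287.6 km.

288 km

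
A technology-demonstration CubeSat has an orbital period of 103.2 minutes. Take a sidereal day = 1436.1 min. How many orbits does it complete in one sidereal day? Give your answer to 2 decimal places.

T = 103.2 min = 6192.0 s.
Orbits per sidereal day = 86166 / 6192.0 = 13.916.

13.92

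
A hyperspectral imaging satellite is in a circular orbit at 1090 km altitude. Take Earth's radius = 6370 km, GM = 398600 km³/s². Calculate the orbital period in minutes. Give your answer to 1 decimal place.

106.9 min

Semi-major axis a = 6370 + 1090 = 7460 km. Period T = 2π√(a³/μ) = 2π√(7460³/398600) = 6412.4 s = 106.87 min.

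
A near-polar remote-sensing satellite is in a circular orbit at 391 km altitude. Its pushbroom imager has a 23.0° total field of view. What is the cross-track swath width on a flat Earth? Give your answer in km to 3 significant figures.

Half-angle = 23.0°/2 = 11.5°.
Swath width ≈ 2h·tan(θ/2) = 2 × 391 × tan(11.5°) = 159.1 km.

159 km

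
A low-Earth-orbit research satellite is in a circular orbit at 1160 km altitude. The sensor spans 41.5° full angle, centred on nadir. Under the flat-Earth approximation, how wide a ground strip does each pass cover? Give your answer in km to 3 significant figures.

Half-angle = 41.5°/2 = 20.75°.
Swath width ≈ 2h·tan(θ/2) = 2 × 1160 × tan(20.75°) = 879.0 km.

879 km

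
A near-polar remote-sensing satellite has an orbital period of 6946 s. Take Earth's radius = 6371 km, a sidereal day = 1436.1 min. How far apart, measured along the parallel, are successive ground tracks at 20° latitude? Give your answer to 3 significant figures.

3030 km

Node shift per orbit = (6946.0/86166) × 360° = 29.02°.
Equatorial spacing = 29.02 × 111.2 km/° = 3227 km.
At 20° latitude, spacing = 3227 × cos(20°) = 3032 km.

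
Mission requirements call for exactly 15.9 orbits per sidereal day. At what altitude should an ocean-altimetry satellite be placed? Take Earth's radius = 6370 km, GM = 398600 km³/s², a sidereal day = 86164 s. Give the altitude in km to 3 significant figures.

Required period T = 86164 / 15.9 = 5419.1 s.
From T = 2π√(a³/μ): a = (μ T²/4π²)^(1/3) = (398600 × 5419.1² / 4π²)^(1/3) = 6668 km.
Altitude h = a − R = 6668 − 6370 = 298 km.

298 km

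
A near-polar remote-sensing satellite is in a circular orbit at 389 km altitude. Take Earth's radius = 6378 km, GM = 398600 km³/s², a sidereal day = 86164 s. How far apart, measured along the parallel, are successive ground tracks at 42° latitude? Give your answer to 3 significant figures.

1910 km

Semi-major axis a = 6378 + 389 = 6767 km. Period T = 2π√(a³/μ) = 2π√(6767³/398600) = 5539.9 s = 92.33 min.
Node shift per orbit = (5539.9/86164) × 360° = 23.15°.
Equatorial spacing = 23.15 × 111.3 km/° = 2577 km.
At 42° latitude, spacing = 2577 × cos(42°) = 1915 km.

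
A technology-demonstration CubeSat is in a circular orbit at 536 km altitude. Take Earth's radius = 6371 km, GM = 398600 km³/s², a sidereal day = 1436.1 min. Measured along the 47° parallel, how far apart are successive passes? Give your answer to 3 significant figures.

1810 km

Semi-major axis a = 6371 + 536 = 6907 km. Period T = 2π√(a³/μ) = 2π√(6907³/398600) = 5712.8 s = 95.21 min.
Node shift per orbit = (5712.8/86166) × 360° = 23.87°.
Equatorial spacing = 23.87 × 111.2 km/° = 2654 km.
At 47° latitude, spacing = 2654 × cos(47°) = 1810 km.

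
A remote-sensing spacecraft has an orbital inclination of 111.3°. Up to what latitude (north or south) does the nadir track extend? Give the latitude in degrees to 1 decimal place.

68.7°

Retrograde orbit: the ground track reaches ±(180° − i) = ±(180 − 111.3) = ±68.7°.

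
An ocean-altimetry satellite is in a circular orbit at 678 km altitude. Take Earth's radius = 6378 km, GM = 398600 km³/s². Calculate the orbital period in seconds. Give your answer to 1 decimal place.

Semi-major axis a = 6378 + 678 = 7056 km. Period T = 2π√(a³/μ) = 2π√(7056³/398600) = 5898.6 s = 98.31 min.

5898.6 seconds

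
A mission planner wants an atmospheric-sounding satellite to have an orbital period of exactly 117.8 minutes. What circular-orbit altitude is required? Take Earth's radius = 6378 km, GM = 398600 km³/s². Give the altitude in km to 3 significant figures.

1580 km

T = 117.8 min = 7068.0 s.
From T = 2π√(a³/μ): a = (μ T²/4π²)^(1/3) = (398600 × 7068.0² / 4π²)^(1/3) = 7960 km.
Altitude h = a − R = 7960 − 6378 = 1582 km.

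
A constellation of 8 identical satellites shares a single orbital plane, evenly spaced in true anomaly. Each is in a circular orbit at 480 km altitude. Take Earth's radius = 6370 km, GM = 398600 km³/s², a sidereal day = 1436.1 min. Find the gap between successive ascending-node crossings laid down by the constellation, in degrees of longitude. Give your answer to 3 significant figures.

2.95°

Semi-major axis a = 6370 + 480 = 6850 km. Period T = 2π√(a³/μ) = 2π√(6850³/398600) = 5642.2 s = 94.04 min.
Single-satellite node shift = (5642.2/86166) × 360° = 23.57°.
With 8 satellites evenly phased, successive equator crossings are 23.57/8 = 2.947° apart.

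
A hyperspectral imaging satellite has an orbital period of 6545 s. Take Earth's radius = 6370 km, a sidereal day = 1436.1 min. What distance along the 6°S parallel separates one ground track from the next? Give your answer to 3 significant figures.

3020 km

Node shift per orbit = (6545.0/86166) × 360° = 27.34°.
Equatorial spacing = 27.34 × 111.2 km/° = 3040 km.
At 6° latitude, spacing = 3040 × cos(6°) = 3023 km.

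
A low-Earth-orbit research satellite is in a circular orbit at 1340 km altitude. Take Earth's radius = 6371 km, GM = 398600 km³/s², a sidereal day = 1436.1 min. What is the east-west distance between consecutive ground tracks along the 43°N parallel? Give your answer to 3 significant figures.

2290 km

Semi-major axis a = 6371 + 1340 = 7711 km. Period T = 2π√(a³/μ) = 2π√(7711³/398600) = 6738.7 s = 112.31 min.
Node shift per orbit = (6738.7/86166) × 360° = 28.15°.
Equatorial spacing = 28.15 × 111.2 km/° = 3131 km.
At 43° latitude, spacing = 3131 × cos(43°) = 2290 km.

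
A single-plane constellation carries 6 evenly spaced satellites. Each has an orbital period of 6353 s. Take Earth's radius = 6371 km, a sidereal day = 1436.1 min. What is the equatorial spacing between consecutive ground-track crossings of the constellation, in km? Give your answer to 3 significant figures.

Single-satellite node shift = (6353.0/86166) × 360° = 26.54°.
With 6 satellites evenly phased, successive equator crossings are 26.54/6 = 4.424° apart.
That is 4.424 × 111.2 = 492 km at the equator.

492 km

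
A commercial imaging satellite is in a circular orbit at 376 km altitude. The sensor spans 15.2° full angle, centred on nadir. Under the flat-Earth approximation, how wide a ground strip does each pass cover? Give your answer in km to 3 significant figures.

100 km

Half-angle = 15.2°/2 = 7.6°.
Swath width ≈ 2h·tan(θ/2) = 2 × 376 × tan(7.6°) = 100.3 km.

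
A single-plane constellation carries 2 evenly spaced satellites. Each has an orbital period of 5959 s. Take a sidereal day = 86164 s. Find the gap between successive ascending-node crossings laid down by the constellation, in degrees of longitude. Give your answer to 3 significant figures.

12.4°

Single-satellite node shift = (5959.0/86164) × 360° = 24.90°.
With 2 satellites evenly phased, successive equator crossings are 24.90/2 = 12.449° apart.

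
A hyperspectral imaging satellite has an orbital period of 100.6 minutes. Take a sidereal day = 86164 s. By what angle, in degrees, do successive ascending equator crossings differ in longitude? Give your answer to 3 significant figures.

25.2°

T = 100.6 min = 6036.0 s.
During one orbit Earth rotates (6036.0 / 86164) × 360° = 25.22°.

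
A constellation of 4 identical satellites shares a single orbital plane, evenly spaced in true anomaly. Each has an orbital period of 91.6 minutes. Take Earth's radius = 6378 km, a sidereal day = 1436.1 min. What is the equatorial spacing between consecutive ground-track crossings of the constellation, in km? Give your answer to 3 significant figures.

639 km

T = 91.6 min = 5496.0 s.
Single-satellite node shift = (5496.0/86166) × 360° = 22.96°.
With 4 satellites evenly phased, successive equator crossings are 22.96/4 = 5.741° apart.
That is 5.741 × 111.3 = 639 km at the equator.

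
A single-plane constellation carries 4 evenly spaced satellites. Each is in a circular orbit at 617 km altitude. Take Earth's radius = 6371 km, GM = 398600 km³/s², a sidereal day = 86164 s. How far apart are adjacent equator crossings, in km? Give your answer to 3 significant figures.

Semi-major axis a = 6371 + 617 = 6988 km. Period T = 2π√(a³/μ) = 2π√(6988³/398600) = 5813.5 s = 96.89 min.
Single-satellite node shift = (5813.5/86164) × 360° = 24.29°.
With 4 satellites evenly phased, successive equator crossings are 24.29/4 = 6.072° apart.
That is 6.072 × 111.2 = 675 km at the equator.

675 km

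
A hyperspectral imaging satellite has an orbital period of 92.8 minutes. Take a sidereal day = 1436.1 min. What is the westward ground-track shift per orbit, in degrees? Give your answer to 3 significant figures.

23.3°

T = 92.8 min = 5568.0 s.
During one orbit Earth rotates (5568.0 / 86166) × 360° = 23.26°.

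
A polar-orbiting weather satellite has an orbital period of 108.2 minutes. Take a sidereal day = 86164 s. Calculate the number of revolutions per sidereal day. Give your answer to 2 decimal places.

13.27

T = 108.2 min = 6492.0 s.
Orbits per sidereal day = 86164 / 6492.0 = 13.272.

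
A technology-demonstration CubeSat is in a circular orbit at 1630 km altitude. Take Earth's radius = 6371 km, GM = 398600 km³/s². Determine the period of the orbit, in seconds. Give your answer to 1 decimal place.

7122.4 seconds

Semi-major axis a = 6371 + 1630 = 8001 km. Period T = 2π√(a³/μ) = 2π√(8001³/398600) = 7122.4 s = 118.71 min.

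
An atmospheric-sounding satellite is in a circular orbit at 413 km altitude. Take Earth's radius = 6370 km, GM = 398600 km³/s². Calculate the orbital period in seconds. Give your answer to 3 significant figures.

5560 seconds

Semi-major axis a = 6370 + 413 = 6783 km. Period T = 2π√(a³/μ) = 2π√(6783³/398600) = 5559.6 s = 92.66 min.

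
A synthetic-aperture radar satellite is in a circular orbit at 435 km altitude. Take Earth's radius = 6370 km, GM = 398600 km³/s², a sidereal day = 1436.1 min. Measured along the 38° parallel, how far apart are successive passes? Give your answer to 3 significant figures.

Semi-major axis a = 6370 + 435 = 6805 km. Period T = 2π√(a³/μ) = 2π√(6805³/398600) = 5586.7 s = 93.11 min.
Node shift per orbit = (5586.7/86166) × 360° = 23.34°.
Equatorial spacing = 23.34 × 111.2 km/° = 2595 km.
At 38° latitude, spacing = 2595 × cos(38°) = 2045 km.

2040 km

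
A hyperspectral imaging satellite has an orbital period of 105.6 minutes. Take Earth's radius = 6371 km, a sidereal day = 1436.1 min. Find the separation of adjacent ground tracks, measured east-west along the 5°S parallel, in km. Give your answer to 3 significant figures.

2930 km

T = 105.6 min = 6336.0 s.
Node shift per orbit = (6336.0/86166) × 360° = 26.47°.
Equatorial spacing = 26.47 × 111.2 km/° = 2944 km.
At 5° latitude, spacing = 2944 × cos(5°) = 2932 km.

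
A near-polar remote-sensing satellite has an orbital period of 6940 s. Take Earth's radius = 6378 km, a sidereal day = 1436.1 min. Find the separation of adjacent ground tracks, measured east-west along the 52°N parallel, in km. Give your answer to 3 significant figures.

1990 km

Node shift per orbit = (6940.0/86166) × 360° = 29.00°.
Equatorial spacing = 29.00 × 111.3 km/° = 3228 km.
At 52° latitude, spacing = 3228 × cos(52°) = 1987 km.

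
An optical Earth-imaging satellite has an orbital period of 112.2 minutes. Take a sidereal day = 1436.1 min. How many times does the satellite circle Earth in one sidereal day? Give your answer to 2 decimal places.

T = 112.2 min = 6732.0 s.
Orbits per sidereal day = 86166 / 6732.0 = 12.799.

12.80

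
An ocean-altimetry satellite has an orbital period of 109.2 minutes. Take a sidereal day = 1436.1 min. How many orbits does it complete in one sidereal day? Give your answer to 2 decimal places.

T = 109.2 min = 6552.0 s.
Orbits per sidereal day = 86166 / 6552.0 = 13.151.

13.15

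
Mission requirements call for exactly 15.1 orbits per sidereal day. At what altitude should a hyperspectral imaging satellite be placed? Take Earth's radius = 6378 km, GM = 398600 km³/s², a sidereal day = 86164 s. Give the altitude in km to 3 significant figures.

524 km

Required period T = 86164 / 15.1 = 5706.2 s.
From T = 2π√(a³/μ): a = (μ T²/4π²)^(1/3) = (398600 × 5706.2² / 4π²)^(1/3) = 6902 km.
Altitude h = a − R = 6902 − 6378 = 524 km.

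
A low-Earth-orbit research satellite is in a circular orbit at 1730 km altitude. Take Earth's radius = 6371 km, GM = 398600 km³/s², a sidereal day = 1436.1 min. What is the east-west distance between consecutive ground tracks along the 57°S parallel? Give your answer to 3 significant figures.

Semi-major axis a = 6371 + 1730 = 8101 km. Period T = 2π√(a³/μ) = 2π√(8101³/398600) = 7256.4 s = 120.94 min.
Node shift per orbit = (7256.4/86166) × 360° = 30.32°.
Equatorial spacing = 30.32 × 111.2 km/° = 3371 km.
At 57° latitude, spacing = 3371 × cos(57°) = 1836 km.

1840 km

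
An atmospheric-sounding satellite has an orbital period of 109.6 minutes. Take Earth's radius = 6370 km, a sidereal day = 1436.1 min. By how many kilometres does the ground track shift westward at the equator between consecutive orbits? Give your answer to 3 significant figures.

3050 km

T = 109.6 min = 6576.0 s.
During one orbit Earth rotates (6576.0 / 86166) × 360° = 27.47°.
At the equator that is 27.47° × (2π·6370/360) km/° = 27.47 × 111.2 = 3055 km.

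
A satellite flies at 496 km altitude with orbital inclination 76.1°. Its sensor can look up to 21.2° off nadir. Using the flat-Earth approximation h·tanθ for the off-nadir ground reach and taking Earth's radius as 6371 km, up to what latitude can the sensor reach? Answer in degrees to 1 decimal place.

77.8°

For a prograde orbit the ground track reaches latitude ±i = ±76.1°.
Sensor half-swath on the ground ≈ 496·tan(21.2°) = 192 km = 1.73° of latitude.
Maximum observable latitude ≈ 76.1 + 1.73 = 77.8°.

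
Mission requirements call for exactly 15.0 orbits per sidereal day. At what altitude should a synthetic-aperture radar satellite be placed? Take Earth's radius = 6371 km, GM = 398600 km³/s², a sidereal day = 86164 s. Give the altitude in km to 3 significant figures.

561 km

Required period T = 86164 / 15.0 = 5744.3 s.
From T = 2π√(a³/μ): a = (μ T²/4π²)^(1/3) = (398600 × 5744.3² / 4π²)^(1/3) = 6932 km.
Altitude h = a − R = 6932 − 6371 = 561 km.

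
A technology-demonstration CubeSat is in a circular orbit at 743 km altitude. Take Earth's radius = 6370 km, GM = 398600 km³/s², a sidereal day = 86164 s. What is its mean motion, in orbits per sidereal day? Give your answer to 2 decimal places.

14.43

Semi-major axis a = 6370 + 743 = 7113 km. Period T = 2π√(a³/μ) = 2π√(7113³/398600) = 5970.2 s = 99.50 min.
Orbits per sidereal day = 86164 / 5970.2 = 14.432.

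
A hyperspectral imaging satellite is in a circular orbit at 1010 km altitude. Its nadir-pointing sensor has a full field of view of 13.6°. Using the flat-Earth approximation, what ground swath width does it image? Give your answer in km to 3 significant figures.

Half-angle = 13.6°/2 = 6.8°.
Swath width ≈ 2h·tan(θ/2) = 2 × 1010 × tan(6.8°) = 240.9 km.

241 km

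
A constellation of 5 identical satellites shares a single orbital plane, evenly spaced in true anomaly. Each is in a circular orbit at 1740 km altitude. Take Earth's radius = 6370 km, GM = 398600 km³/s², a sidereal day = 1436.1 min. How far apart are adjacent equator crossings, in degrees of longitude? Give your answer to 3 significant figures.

6.07°

Semi-major axis a = 6370 + 1740 = 8110 km. Period T = 2π√(a³/μ) = 2π√(8110³/398600) = 7268.5 s = 121.14 min.
Single-satellite node shift = (7268.5/86166) × 360° = 30.37°.
With 5 satellites evenly phased, successive equator crossings are 30.37/5 = 6.074° apart.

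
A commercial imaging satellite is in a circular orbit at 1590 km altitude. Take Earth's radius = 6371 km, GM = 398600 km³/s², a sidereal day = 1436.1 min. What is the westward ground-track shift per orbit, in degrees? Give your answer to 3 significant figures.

29.5°

Semi-major axis a = 6371 + 1590 = 7961 km. Period T = 2π√(a³/μ) = 2π√(7961³/398600) = 7069.1 s = 117.82 min.
During one orbit Earth rotates (7069.1 / 86166) × 360° = 29.53°.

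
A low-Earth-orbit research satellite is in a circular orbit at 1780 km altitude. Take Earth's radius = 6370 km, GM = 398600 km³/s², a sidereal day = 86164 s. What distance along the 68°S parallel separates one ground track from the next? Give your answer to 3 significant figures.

Semi-major axis a = 6370 + 1780 = 8150 km. Period T = 2π√(a³/μ) = 2π√(8150³/398600) = 7322.3 s = 122.04 min.
Node shift per orbit = (7322.3/86164) × 360° = 30.59°.
Equatorial spacing = 30.59 × 111.2 km/° = 3401 km.
At 68° latitude, spacing = 3401 × cos(68°) = 1274 km.

1270 km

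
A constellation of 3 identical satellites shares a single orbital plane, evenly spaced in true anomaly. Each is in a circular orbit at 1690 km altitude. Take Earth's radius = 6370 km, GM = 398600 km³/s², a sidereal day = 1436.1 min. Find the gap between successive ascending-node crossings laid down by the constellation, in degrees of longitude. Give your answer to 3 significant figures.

10.0°

Semi-major axis a = 6370 + 1690 = 8060 km. Period T = 2π√(a³/μ) = 2π√(8060³/398600) = 7201.3 s = 120.02 min.
Single-satellite node shift = (7201.3/86166) × 360° = 30.09°.
With 3 satellites evenly phased, successive equator crossings are 30.09/3 = 10.029° apart.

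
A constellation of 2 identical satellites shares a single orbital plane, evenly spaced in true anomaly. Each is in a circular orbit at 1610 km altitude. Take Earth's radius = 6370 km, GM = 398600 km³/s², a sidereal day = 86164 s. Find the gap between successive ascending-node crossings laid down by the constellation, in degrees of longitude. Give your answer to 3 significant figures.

Semi-major axis a = 6370 + 1610 = 7980 km. Period T = 2π√(a³/μ) = 2π√(7980³/398600) = 7094.4 s = 118.24 min.
Single-satellite node shift = (7094.4/86164) × 360° = 29.64°.
With 2 satellites evenly phased, successive equator crossings are 29.64/2 = 14.820° apart.

14.8°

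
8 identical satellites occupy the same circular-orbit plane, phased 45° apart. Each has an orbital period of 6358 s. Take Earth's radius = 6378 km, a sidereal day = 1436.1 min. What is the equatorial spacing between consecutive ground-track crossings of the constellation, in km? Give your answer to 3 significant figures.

370 km

Single-satellite node shift = (6358.0/86166) × 360° = 26.56°.
With 8 satellites evenly phased, successive equator crossings are 26.56/8 = 3.320° apart.
That is 3.320 × 111.3 = 370 km at the equator.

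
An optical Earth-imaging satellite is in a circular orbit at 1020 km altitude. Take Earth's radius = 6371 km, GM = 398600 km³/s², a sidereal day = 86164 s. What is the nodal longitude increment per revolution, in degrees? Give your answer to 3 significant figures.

Semi-major axis a = 6371 + 1020 = 7391 km. Period T = 2π√(a³/μ) = 2π√(7391³/398600) = 6323.6 s = 105.39 min.
During one orbit Earth rotates (6323.6 / 86164) × 360° = 26.42°.

26.4°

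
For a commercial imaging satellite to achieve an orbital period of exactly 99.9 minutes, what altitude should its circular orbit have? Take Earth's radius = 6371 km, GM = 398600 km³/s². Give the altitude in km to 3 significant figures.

761 km

T = 99.9 min = 5994.0 s.
From T = 2π√(a³/μ): a = (μ T²/4π²)^(1/3) = (398600 × 5994.0² / 4π²)^(1/3) = 7132 km.
Altitude h = a − R = 7132 − 6371 = 761 km.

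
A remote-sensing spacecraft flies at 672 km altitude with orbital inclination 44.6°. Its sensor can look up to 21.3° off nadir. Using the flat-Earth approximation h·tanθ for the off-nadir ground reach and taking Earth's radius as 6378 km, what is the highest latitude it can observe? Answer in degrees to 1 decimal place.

For a prograde orbit the ground track reaches latitude ±i = ±44.6°.
Sensor half-swath on the ground ≈ 672·tan(21.3°) = 262 km = 2.35° of latitude.
Maximum observable latitude ≈ 44.6 + 2.35 = 47.0°.

47.0°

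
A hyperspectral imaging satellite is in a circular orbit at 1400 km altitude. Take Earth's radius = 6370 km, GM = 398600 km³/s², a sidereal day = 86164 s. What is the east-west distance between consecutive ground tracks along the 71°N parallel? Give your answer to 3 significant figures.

1030 km

Semi-major axis a = 6370 + 1400 = 7770 km. Period T = 2π√(a³/μ) = 2π√(7770³/398600) = 6816.2 s = 113.60 min.
Node shift per orbit = (6816.2/86164) × 360° = 28.48°.
Equatorial spacing = 28.48 × 111.2 km/° = 3166 km.
At 71° latitude, spacing = 3166 × cos(71°) = 1031 km.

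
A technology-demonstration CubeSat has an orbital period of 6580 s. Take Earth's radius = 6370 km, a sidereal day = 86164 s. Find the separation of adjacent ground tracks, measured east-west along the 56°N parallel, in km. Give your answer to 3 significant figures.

1710 km

Node shift per orbit = (6580.0/86164) × 360° = 27.49°.
Equatorial spacing = 27.49 × 111.2 km/° = 3056 km.
At 56° latitude, spacing = 3056 × cos(56°) = 1709 km.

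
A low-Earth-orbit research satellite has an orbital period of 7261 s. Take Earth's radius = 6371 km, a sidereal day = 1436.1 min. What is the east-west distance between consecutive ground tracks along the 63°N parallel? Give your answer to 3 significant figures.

1530 km

Node shift per orbit = (7261.0/86166) × 360° = 30.34°.
Equatorial spacing = 30.34 × 111.2 km/° = 3373 km.
At 63° latitude, spacing = 3373 × cos(63°) = 1531 km.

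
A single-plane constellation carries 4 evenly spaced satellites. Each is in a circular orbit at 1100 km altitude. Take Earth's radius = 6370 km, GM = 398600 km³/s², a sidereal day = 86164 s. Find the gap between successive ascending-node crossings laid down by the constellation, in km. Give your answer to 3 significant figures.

Semi-major axis a = 6370 + 1100 = 7470 km. Period T = 2π√(a³/μ) = 2π√(7470³/398600) = 6425.3 s = 107.09 min.
Single-satellite node shift = (6425.3/86164) × 360° = 26.85°.
With 4 satellites evenly phased, successive equator crossings are 26.85/4 = 6.711° apart.
That is 6.711 × 111.2 = 746 km at the equator.

746 km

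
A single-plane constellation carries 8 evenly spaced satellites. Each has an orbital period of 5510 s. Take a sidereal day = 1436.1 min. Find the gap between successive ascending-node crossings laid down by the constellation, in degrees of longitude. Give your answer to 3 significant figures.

2.88°

Single-satellite node shift = (5510.0/86166) × 360° = 23.02°.
With 8 satellites evenly phased, successive equator crossings are 23.02/8 = 2.878° apart.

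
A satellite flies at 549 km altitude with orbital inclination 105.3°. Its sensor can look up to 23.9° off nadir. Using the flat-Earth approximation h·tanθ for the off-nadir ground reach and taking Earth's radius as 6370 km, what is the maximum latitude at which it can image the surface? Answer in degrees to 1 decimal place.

Retrograde orbit: the ground track reaches ±(180° − i) = ±(180 − 105.3) = ±74.7°.
Sensor half-swath on the ground ≈ 549·tan(23.9°) = 243 km = 2.19° of latitude.
Maximum observable latitude ≈ 74.7 + 2.19 = 76.9°.

76.9°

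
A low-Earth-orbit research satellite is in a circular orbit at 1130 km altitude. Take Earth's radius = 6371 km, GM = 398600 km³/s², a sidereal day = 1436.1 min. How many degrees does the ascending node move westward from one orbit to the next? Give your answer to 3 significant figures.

27.0°

Semi-major axis a = 6371 + 1130 = 7501 km. Period T = 2π√(a³/μ) = 2π√(7501³/398600) = 6465.3 s = 107.76 min.
During one orbit Earth rotates (6465.3 / 86166) × 360° = 27.01°.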